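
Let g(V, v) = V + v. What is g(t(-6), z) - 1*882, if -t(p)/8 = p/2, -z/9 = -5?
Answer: -813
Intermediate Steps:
z = 45 (z = -9*(-5) = 45)
t(p) = -4*p (t(p) = -8*p/2 = -4*p)
g(t(-6), z) - 1*882 = (-4*(-6) + 45) - 1*882 = (24 + 45) - 882 = 69 - 882 = -813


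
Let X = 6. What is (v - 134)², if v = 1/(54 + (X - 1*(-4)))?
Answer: 73530625/4096 ≈ 17952.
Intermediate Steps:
v = 1/64 (v = 1/(54 + (6 - 1*(-4))) = 1/(54 + (6 + 4)) = 1/(54 + 10) = 1/64 ≈ 0.015625)
(v - 134)² = (1/64 - 134)² = (-8575/64)² = 73530625/4096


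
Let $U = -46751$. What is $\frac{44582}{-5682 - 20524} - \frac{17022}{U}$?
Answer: $- \frac{819087275}{612578353} \approx -1.3371$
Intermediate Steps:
$\frac{44582}{-5682 - 20524} - \frac{17022}{U} = \frac{44582}{-5682 - 20524} - \frac{17022}{-46751} = \frac{44582}{-26206} - - \frac{17022}{46751} = 44582 \left(- \frac{1}{26206}\right) + \frac{17022}{46751} = - \frac{22291}{13103} + \frac{17022}{46751} = - \frac{819087275}{612578353}$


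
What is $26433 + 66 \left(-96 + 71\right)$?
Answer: $24783$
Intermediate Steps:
$26433 + 66 \left(-96 + 71\right) = 26433 + 66 \left(-25\right) = 26433 - 1650 = 24783$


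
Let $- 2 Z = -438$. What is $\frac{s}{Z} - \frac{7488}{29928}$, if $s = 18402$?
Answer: $\frac{7626322}{91031} \approx 83.777$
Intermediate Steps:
$Z = 219$ ($Z = \left(- \frac{1}{2}\right) \left(-438\right) = 219$)
$\frac{s}{Z} - \frac{7488}{29928} = \frac{18402}{219} - \frac{7488}{29928} = 18402 \cdot \frac{1}{219} - \frac{312}{1247} = \frac{6134}{73} - \frac{312}{1247} = \frac{7626322}{91031}$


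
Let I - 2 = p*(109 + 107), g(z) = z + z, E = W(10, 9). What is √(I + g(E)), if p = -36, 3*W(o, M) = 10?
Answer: I*√69906/3 ≈ 88.132*I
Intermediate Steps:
W(o, M) = 10/3 (W(o, M) = (⅓)*10 = 10/3)
E = 10/3 ≈ 3.3333
g(z) = 2*z
I = -7774 (I = 2 - 36*(109 + 107) = 2 - 36*216 = 2 - 7776 = -7774)
√(I + g(E)) = √(-7774 + 2*(10/3)) = √(-7774 + 20/3) = √(-23302/3) = I*√69906/3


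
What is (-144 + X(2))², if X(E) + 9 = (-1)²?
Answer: 23104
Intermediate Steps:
X(E) = -8 (X(E) = -9 + (-1)² = -9 + 1 = -8)
(-144 + X(2))² = (-144 - 8)² = (-152)² = 23104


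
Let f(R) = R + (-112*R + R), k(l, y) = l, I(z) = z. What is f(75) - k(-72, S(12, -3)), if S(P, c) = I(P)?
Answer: -8178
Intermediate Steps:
S(P, c) = P
f(R) = -110*R (f(R) = R - 111*R = -110*R)
f(75) - k(-72, S(12, -3)) = -110*75 - 1*(-72) = -8250 + 72 = -8178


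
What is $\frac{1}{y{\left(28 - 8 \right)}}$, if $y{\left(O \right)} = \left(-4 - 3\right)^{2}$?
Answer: $\frac{1}{49} \approx 0.020408$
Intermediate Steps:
$y{\left(O \right)} = 49$ ($y{\left(O \right)} = \left(-7\right)^{2} = 49$)
$\frac{1}{y{\left(28 - 8 \right)}} = \frac{1}{49}$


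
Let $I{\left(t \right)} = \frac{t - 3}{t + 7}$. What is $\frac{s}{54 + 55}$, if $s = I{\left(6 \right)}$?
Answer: $\frac{3}{1417} \approx 0.0021171$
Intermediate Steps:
$I{\left(t \right)} = \frac{-3 + t}{7 + t}$
$s = \frac{3}{13}$ ($s = \frac{-3 + 6}{7 + 6} = \frac{1}{13} \cdot 3 = \frac{3}{13} \approx 0.23077$)
$\frac{s}{54 + 55} = \frac{3}{13 \left(54 + 55\right)} = \frac{3}{13 \cdot 109} = \frac{3}{13} \cdot \frac{1}{109} = \frac{3}{1417}$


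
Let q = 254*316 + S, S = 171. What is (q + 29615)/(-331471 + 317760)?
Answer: -110050/13711 ≈ -8.0264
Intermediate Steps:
q = 80435 (q = 254*316 + 171 = 80264 + 171 = 80435)
(q + 29615)/(-331471 + 317760) = (80435 + 29615)/(-331471 + 317760) = 110050/(-13711) = 110050*(-1/13711) = -110050/13711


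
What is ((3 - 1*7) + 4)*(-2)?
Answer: 0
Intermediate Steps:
((3 - 1*7) + 4)*(-2) = ((3 - 7) + 4)*(-2) = (-4 + 4)*(-2) = 0*(-2) = 0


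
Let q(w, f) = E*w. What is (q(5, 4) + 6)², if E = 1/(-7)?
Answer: 1369/49 ≈ 27.939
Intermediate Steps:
E = -⅐ ≈ -0.14286
q(w, f) = -w/7
(q(5, 4) + 6)² = (-⅐*5 + 6)² = (-5/7 + 6)² = (37/7)² = 1369/49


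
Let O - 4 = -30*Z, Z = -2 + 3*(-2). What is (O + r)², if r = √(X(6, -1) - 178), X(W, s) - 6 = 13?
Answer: (244 + I*√159)² ≈ 59377.0 + 6153.4*I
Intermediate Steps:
X(W, s) = 19 (X(W, s) = 6 + 13 = 19)
Z = -8 (Z = -2 - 6 = -8)
O = 244 (O = 4 - 30*(-8) = 4 + 240 = 244)
r = I*√159 (r = √(19 - 178) = √(-159) = I*√159 ≈ 12.61*I)
(O + r)² = (244 + I*√159)²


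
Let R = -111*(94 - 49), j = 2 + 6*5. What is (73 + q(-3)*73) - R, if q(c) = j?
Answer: 7404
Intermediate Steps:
j = 32 (j = 2 + 30 = 32)
q(c) = 32
R = -4995 (R = -111*45 = -4995)
(73 + q(-3)*73) - R = (73 + 32*73) - 1*(-4995) = (73 + 2336) + 4995 = 2409 + 4995 = 7404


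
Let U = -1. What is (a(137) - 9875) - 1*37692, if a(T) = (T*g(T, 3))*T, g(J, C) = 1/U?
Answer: -66336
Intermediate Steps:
g(J, C) = -1 (g(J, C) = 1/(-1) = -1)
a(T) = -T² (a(T) = (T*(-1))*T = (-T)*T = -T²)
(a(137) - 9875) - 1*37692 = (-1*137² - 9875) - 1*37692 = (-1*18769 - 9875) - 37692 = (-18769 - 9875) - 37692 = -28644 - 37692 = -66336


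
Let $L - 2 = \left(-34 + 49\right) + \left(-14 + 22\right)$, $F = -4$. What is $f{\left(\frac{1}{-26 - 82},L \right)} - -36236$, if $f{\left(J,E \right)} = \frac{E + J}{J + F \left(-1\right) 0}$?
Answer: $33537$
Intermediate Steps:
$L = 25$ ($L = 2 + \left(\left(-34 + 49\right) + \left(-14 + 22\right)\right) = 2 + \left(15 + 8\right) = 2 + 23 = 25$)
$f{\left(J,E \right)} = \frac{E + J}{J}$ ($f{\left(J,E \right)} = \frac{E + J}{J + \left(-4\right) \left(-1\right) 0} = \frac{E + J}{J + 4 \cdot 0} = \frac{E + J}{J + 0} = \frac{E + J}{J}$)
$f{\left(\frac{1}{-26 - 82},L \right)} - -36236 = \frac{25 + \frac{1}{-26 - 82}}{\frac{1}{-26 - 82}} - -36236 = \frac{25 + \frac{1}{-108}}{\frac{1}{-108}} + 36236 = \frac{25 - \frac{1}{108}}{- \frac{1}{108}} + 36236 = \left(-108\right) \frac{2699}{108} + 36236 = -2699 + 36236 = 33537$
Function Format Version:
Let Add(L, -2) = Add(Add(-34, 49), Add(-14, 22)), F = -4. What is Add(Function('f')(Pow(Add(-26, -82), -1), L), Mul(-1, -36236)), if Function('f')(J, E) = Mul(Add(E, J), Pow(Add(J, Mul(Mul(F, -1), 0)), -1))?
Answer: 33537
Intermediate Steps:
L = 25 (L = Add(2, Add(Add(-34, 49), Add(-14, 22))) = Add(2, Add(15, 8)) = Add(2, 23) = 25)
Function('f')(J, E) = Mul(Pow(J, -1), Add(E, J)) (Function('f')(J, E) = Mul(Add(E, J), Pow(Add(J, Mul(Mul(-4, -1), 0)), -1)) = Mul(Add(E, J), Pow(Add(J, Mul(4, 0)), -1)) = Mul(Add(E, J), Pow(Add(J, 0), -1)) = Mul(Add(E, J), Pow(J, -1)) = Mul(Pow(J, -1), Add(E, J)))
Add(Function('f')(Pow(Add(-26, -82), -1), L), Mul(-1, -36236)) = Add(Mul(Pow(Pow(Add(-26, -82), -1), -1), Add(25, Pow(Add(-26, -82), -1))), Mul(-1, -36236)) = Add(Mul(Pow(Pow(-108, -1), -1), Add(25, Pow(-108, -1))), 36236) = Add(Mul(Pow(Rational(-1, 108), -1), Add(25, Rational(-1, 108))), 36236) = Add(Mul(-108, Rational(2699, 108)), 36236) = Add(-2699, 36236) = 33537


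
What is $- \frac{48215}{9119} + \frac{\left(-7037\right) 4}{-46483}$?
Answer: $- \frac{1984496233}{423878477} \approx -4.6818$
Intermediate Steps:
$- \frac{48215}{9119} + \frac{\left(-7037\right) 4}{-46483} = \left(-48215\right) \frac{1}{9119} - - \frac{28148}{46483} = - \frac{48215}{9119} + \frac{28148}{46483} = - \frac{1984496233}{423878477}$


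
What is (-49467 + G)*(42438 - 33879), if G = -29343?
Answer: -674534790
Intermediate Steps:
(-49467 + G)*(42438 - 33879) = (-49467 - 29343)*(42438 - 33879) = -78810*8559 = -674534790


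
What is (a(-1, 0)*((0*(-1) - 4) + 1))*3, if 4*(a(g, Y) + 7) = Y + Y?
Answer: 63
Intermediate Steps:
a(g, Y) = -7 + Y/2 (a(g, Y) = -7 + (Y + Y)/4 = -7 + (2*Y)/4 = -7 + Y/2)
(a(-1, 0)*((0*(-1) - 4) + 1))*3 = ((-7 + (½)*0)*((0*(-1) - 4) + 1))*3 = ((-7 + 0)*((0 - 4) + 1))*3 = -7*(-4 + 1)*3 = -7*(-3)*3 = 21*3 = 63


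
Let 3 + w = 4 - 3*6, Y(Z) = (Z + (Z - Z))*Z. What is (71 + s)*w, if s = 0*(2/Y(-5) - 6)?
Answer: -1207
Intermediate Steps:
Y(Z) = Z² (Y(Z) = (Z + 0)*Z = Z*Z = Z²)
s = 0 (s = 0*(2/((-5)²) - 6) = 0*(2/25 - 6) = 0*(-148/25) = 0)
w = -17 (w = -3 + (4 - 3*6) = -3 + (4 - 18) = -3 - 14 = -17)
(71 + s)*w = (71 + 0)*(-17) = 71*(-17) = -1207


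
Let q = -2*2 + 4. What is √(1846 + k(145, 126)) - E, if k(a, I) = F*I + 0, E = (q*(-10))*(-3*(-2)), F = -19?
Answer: 2*I*√137 ≈ 23.409*I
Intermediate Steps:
q = 0 (q = -4 + 4 = 0)
E = 0 (E = (0*(-10))*(-3*(-2)) = 0*6 = 0)
k(a, I) = -19*I (k(a, I) = -19*I + 0 = -19*I)
√(1846 + k(145, 126)) - E = √(1846 - 19*126) - 1*0 = √(1846 - 2394) + 0 = √(-548) + 0 = 2*I*√137 + 0 = 2*I*√137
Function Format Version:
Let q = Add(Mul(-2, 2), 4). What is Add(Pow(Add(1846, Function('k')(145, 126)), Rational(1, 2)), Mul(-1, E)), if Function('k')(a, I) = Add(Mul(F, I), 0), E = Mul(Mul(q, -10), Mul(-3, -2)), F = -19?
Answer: Mul(2, I, Pow(137, Rational(1, 2))) ≈ Mul(23.409, I)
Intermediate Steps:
q = 0 (q = Add(-4, 4) = 0)
E = 0 (E = Mul(Mul(0, -10), Mul(-3, -2)) = Mul(0, 6) = 0)
Function('k')(a, I) = Mul(-19, I) (Function('k')(a, I) = Add(Mul(-19, I), 0) = Mul(-19, I))
Add(Pow(Add(1846, Function('k')(145, 126)), Rational(1, 2)), Mul(-1, E)) = Add(Pow(Add(1846, Mul(-19, 126)), Rational(1, 2)), Mul(-1, 0)) = Add(Pow(Add(1846, -2394), Rational(1, 2)), 0) = Add(Pow(-548, Rational(1, 2)), 0) = Add(Mul(2, I, Pow(137, Rational(1, 2))), 0) = Mul(2, I, Pow(137, Rational(1, 2)))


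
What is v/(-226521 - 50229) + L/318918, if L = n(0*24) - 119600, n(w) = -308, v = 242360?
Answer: -1841291758/1471009275 ≈ -1.2517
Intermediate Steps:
L = -119908 (L = -308 - 119600 = -119908)
v/(-226521 - 50229) + L/318918 = 242360/(-226521 - 50229) - 119908/318918 = 242360/(-276750) - 119908*1/318918 = 242360*(-1/276750) - 59954/159459 = -24236/27675 - 59954/159459 = -1841291758/1471009275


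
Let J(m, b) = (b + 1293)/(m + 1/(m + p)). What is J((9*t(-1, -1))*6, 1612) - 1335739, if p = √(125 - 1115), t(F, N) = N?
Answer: -15222332549821/11395729 + 8715*I*√110/11395729 ≈ -1.3358e+6 + 0.0080209*I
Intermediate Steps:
p = 3*I*√110 (p = √(-990) = 3*I*√110 ≈ 31.464*I)
J(m, b) = (1293 + b)/(m + 1/(m + 3*I*√110)) (J(m, b) = (b + 1293)/(m + 1/(m + 3*I*√110)) = (1293 + b)/(m + 1/(m + 3*I*√110)))
J((9*t(-1, -1))*6, 1612) - 1335739 = (1293*((9*(-1))*6) + 1612*((9*(-1))*6) + 3879*I*√110 + 3*I*1612*√110)/(1 + ((9*(-1))*6)² + 3*I*((9*(-1))*6)*√110) - 1335739 = (1293*(-9*6) + 1612*(-9*6) + 3879*I*√110 + 4836*I*√110)/(1 + (-9*6)² + 3*I*(-9*6)*√110) - 1335739 = (1293*(-54) + 1612*(-54) + 3879*I*√110 + 4836*I*√110)/(1 + (-54)² + 3*I*(-54)*√110) - 1335739 = (-69822 - 87048 + 3879*I*√110 + 4836*I*√110)/(1 + 2916 - 162*I*√110) - 1335739 = (-156870 + 8715*I*√110)/(2917 - 162*I*√110) - 1335739 = -1335739 + (-156870 + 8715*I*√110)/(2917 - 162*I*√110)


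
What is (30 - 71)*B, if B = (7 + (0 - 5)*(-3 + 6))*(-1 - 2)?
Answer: -984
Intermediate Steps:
B = 24 (B = (7 - 5*3)*(-3) = (7 - 15)*(-3) = -8*(-3) = 24)
(30 - 71)*B = (30 - 71)*24 = -41*24 = -984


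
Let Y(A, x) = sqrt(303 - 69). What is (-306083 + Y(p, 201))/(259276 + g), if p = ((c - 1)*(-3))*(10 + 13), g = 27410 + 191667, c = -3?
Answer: -306083/478353 + sqrt(26)/159451 ≈ -0.63984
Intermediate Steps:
g = 219077
p = 276 (p = ((-3 - 1)*(-3))*(10 + 13) = -4*(-3)*23 = 12*23 = 276)
Y(A, x) = 3*sqrt(26) (Y(A, x) = sqrt(234) = 3*sqrt(26))
(-306083 + Y(p, 201))/(259276 + g) = (-306083 + 3*sqrt(26))/(259276 + 219077) = (-306083 + 3*sqrt(26))/478353 = (-306083 + 3*sqrt(26))*(1/478353) = -306083/478353 + sqrt(26)/159451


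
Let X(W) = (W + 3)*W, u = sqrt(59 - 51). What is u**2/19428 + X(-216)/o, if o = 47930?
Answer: 111778358/116398005 ≈ 0.96031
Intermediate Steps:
u = 2*sqrt(2) (u = sqrt(8) = 2*sqrt(2) ≈ 2.8284)
X(W) = W*(3 + W) (X(W) = (3 + W)*W = W*(3 + W))
u**2/19428 + X(-216)/o = (2*sqrt(2))**2/19428 - 216*(3 - 216)/47930 = 8*(1/19428) - 216*(-213)*(1/47930) = 2/4857 + 46008*(1/47930) = 2/4857 + 23004/23965 = 111778358/116398005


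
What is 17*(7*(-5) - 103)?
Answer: -2346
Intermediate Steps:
17*(7*(-5) - 103) = 17*(-35 - 103) = 17*(-138) = -2346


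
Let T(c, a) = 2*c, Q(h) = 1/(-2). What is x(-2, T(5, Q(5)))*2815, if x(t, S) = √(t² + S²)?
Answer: 5630*√26 ≈ 28707.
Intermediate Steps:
Q(h) = -½
x(t, S) = √(S² + t²)
x(-2, T(5, Q(5)))*2815 = √((2*5)² + (-2)²)*2815 = √(10² + 4)*2815 = √(100 + 4)*2815 = √104*2815 = (2*√26)*2815 = 5630*√26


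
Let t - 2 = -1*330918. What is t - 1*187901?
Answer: -518817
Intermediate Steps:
t = -330916 (t = 2 - 1*330918 = 2 - 330918 = -330916)
t - 1*187901 = -330916 - 1*187901 = -330916 - 187901 = -518817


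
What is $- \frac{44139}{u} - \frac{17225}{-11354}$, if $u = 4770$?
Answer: $- \frac{34915913}{4513215} \approx -7.7364$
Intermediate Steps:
$- \frac{44139}{u} - \frac{17225}{-11354} = - \frac{44139}{4770} - \frac{17225}{-11354} = \left(-44139\right) \frac{1}{4770} - - \frac{17225}{11354} = - \frac{14713}{1590} + \frac{17225}{11354} = - \frac{34915913}{4513215}$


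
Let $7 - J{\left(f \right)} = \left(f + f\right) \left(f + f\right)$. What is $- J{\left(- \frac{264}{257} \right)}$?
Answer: $- \frac{183559}{66049} \approx -2.7791$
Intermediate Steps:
$J{\left(f \right)} = 7 - 4 f^{2}$ ($J{\left(f \right)} = 7 - \left(f + f\right) \left(f + f\right) = 7 - 2 f 2 f = 7 - 4 f^{2}$)
$- J{\left(- \frac{264}{257} \right)} = - (7 - 4 \left(- \frac{264}{257}\right)^{2}) = - (7 - \frac{278784}{66049}) = \left(-1\right) \frac{183559}{66049} = - \frac{183559}{66049}$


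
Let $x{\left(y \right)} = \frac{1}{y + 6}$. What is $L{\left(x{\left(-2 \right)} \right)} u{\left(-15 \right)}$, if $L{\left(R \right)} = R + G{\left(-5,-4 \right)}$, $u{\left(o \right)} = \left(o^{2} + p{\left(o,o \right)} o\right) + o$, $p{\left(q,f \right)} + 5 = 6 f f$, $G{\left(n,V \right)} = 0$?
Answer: $- \frac{19965}{4} \approx -4991.3$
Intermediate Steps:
$p{\left(q,f \right)} = -5 + 6 f^{2}$ ($p{\left(q,f \right)} = -5 + 6 f f = -5 + 6 f^{2}$)
$x{\left(y \right)} = \frac{1}{6 + y}$
$u{\left(o \right)} = o + o^{2} + o \left(-5 + 6 o^{2}\right)$ ($u{\left(o \right)} = \left(o^{2} + \left(-5 + 6 o^{2}\right) o\right) + o = \left(o^{2} + o \left(-5 + 6 o^{2}\right)\right) + o = o + o^{2} + o \left(-5 + 6 o^{2}\right)$)
$L{\left(R \right)} = R$ ($L{\left(R \right)} = R + 0 = R$)
$L{\left(x{\left(-2 \right)} \right)} u{\left(-15 \right)} = \frac{\left(-15\right) \left(-4 - 15 + 6 \left(-15\right)^{2}\right)}{6 - 2} = \frac{\left(-15\right) \left(-4 - 15 + 6 \cdot 225\right)}{4} = \frac{\left(-15\right) \left(-4 - 15 + 1350\right)}{4} = \frac{\left(-15\right) 1331}{4} = \frac{1}{4} \left(-19965\right) = - \frac{19965}{4}$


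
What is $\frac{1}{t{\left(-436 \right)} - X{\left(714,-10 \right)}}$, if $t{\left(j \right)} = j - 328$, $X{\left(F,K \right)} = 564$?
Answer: $- \frac{1}{1328} \approx -0.00075301$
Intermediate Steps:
$t{\left(j \right)} = -328 + j$
$\frac{1}{t{\left(-436 \right)} - X{\left(714,-10 \right)}} = \frac{1}{\left(-328 - 436\right) - 564} = \frac{1}{-764 - 564} = \frac{1}{-1328} = - \frac{1}{1328}$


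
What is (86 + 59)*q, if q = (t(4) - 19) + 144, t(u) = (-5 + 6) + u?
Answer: 18850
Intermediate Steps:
t(u) = 1 + u
q = 130 (q = ((1 + 4) - 19) + 144 = (5 - 19) + 144 = -14 + 144 = 130)
(86 + 59)*q = (86 + 59)*130 = 145*130 = 18850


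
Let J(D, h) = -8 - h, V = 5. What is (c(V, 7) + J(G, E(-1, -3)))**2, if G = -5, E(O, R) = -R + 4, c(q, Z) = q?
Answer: 100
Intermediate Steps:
E(O, R) = 4 - R
(c(V, 7) + J(G, E(-1, -3)))**2 = (5 + (-8 - (4 - 1*(-3))))**2 = (5 + (-8 - (4 + 3)))**2 = (5 + (-8 - 1*7))**2 = (5 + (-8 - 7))**2 = (5 - 15)**2 = (-10)**2 = 100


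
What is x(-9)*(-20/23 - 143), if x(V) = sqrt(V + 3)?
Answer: -3309*I*sqrt(6)/23 ≈ -352.41*I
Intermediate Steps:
x(V) = sqrt(3 + V)
x(-9)*(-20/23 - 143) = sqrt(3 - 9)*(-20/23 - 143) = sqrt(-6)*(-20*1/23 - 143) = (I*sqrt(6))*(-20/23 - 143) = (I*sqrt(6))*(-3309/23) = -3309*I*sqrt(6)/23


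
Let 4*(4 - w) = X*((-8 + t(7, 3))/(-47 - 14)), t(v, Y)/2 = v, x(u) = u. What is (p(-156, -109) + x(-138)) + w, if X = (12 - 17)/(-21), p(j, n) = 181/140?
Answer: -1133269/8540 ≈ -132.70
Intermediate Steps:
t(v, Y) = 2*v
p(j, n) = 181/140 (p(j, n) = 181*(1/140) = 181/140)
X = 5/21 (X = -5*(-1/21) = 5/21 ≈ 0.23810)
w = 3421/854 (w = 4 - 5*(-8 + 2*7)/(-47 - 14)/84 = 4 - 5*(-8 + 14)/(-61)/84 = 4 - 5*6*(-1/61)/84 = 4 - 5*(-6)/(84*61) = 4 - 1/4*(-10/427) = 4 + 5/854 = 3421/854 ≈ 4.0059)
(p(-156, -109) + x(-138)) + w = (181/140 - 138) + 3421/854 = -19139/140 + 3421/854 = -1133269/8540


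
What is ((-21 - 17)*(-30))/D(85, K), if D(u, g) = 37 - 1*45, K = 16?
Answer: -285/2 ≈ -142.50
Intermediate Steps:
D(u, g) = -8 (D(u, g) = 37 - 45 = -8)
((-21 - 17)*(-30))/D(85, K) = ((-21 - 17)*(-30))/(-8) = -38*(-30)*(-⅛) = 1140*(-⅛) = -285/2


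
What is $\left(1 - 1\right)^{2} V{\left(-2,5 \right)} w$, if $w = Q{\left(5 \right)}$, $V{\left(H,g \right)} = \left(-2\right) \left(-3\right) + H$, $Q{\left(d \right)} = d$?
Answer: $0$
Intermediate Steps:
$V{\left(H,g \right)} = 6 + H$
$w = 5$
$\left(1 - 1\right)^{2} V{\left(-2,5 \right)} w = \left(1 - 1\right)^{2} \left(6 - 2\right) 5 = 0^{2} \cdot 4 \cdot 5 = 0 \cdot 4 \cdot 5 = 0 \cdot 5 = 0$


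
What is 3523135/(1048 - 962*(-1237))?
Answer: 3523135/1191042 ≈ 2.9580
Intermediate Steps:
3523135/(1048 - 962*(-1237)) = 3523135/(1048 + 1189994) = 3523135/1191042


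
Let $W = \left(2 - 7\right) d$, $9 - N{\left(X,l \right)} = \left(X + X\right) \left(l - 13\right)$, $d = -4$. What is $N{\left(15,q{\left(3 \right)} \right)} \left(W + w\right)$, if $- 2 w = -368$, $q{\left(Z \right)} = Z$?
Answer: $63036$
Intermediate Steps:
$w = 184$ ($w = \left(- \frac{1}{2}\right) \left(-368\right) = 184$)
$N{\left(X,l \right)} = 9 - 2 X \left(-13 + l\right)$ ($N{\left(X,l \right)} = 9 - \left(X + X\right) \left(l - 13\right) = 9 - 2 X \left(-13 + l\right)$)
$W = 20$ ($W = \left(2 - 7\right) \left(-4\right) = \left(-5\right) \left(-4\right) = 20$)
$N{\left(15,q{\left(3 \right)} \right)} \left(W + w\right) = \left(9 + 26 \cdot 15 - 30 \cdot 3\right) \left(20 + 184\right) = \left(9 + 390 - 90\right) 204 = 309 \cdot 204 = 63036$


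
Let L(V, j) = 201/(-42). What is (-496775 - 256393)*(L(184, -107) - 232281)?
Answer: 1224651544584/7 ≈ 1.7495e+11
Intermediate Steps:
L(V, j) = -67/14 (L(V, j) = 201*(-1/42) = -67/14)
(-496775 - 256393)*(L(184, -107) - 232281) = (-496775 - 256393)*(-67/14 - 232281) = -753168*(-3252001/14) = 1224651544584/7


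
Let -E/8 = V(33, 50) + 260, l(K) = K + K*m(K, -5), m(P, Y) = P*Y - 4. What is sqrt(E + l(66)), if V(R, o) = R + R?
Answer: I*sqrt(24586) ≈ 156.8*I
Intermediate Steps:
m(P, Y) = -4 + P*Y
V(R, o) = 2*R
l(K) = K + K*(-4 - 5*K) (l(K) = K + K*(-4 + K*(-5)) = K + K*(-4 - 5*K))
E = -2608 (E = -8*(2*33 + 260) = -8*(66 + 260) = -8*326 = -2608)
sqrt(E + l(66)) = sqrt(-2608 + 66*(-3 - 5*66)) = sqrt(-2608 + 66*(-3 - 330)) = sqrt(-2608 + 66*(-333)) = sqrt(-2608 - 21978) = sqrt(-24586) = I*sqrt(24586)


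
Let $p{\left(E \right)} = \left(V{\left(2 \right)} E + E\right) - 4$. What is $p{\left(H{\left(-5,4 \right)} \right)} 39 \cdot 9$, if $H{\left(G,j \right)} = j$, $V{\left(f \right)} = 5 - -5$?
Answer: $14040$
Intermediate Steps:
$V{\left(f \right)} = 10$ ($V{\left(f \right)} = 5 + 5 = 10$)
$p{\left(E \right)} = -4 + 11 E$ ($p{\left(E \right)} = \left(10 E + E\right) - 4 = 11 E - 4 = -4 + 11 E$)
$p{\left(H{\left(-5,4 \right)} \right)} 39 \cdot 9 = \left(-4 + 11 \cdot 4\right) 39 \cdot 9 = \left(-4 + 44\right) 39 \cdot 9 = 40 \cdot 39 \cdot 9 = 1560 \cdot 9 = 14040$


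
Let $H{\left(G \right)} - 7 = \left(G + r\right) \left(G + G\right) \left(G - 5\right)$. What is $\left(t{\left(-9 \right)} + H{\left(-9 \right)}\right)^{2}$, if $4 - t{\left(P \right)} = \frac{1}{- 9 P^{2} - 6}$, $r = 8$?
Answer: $\frac{31376453956}{540225} \approx 58080.0$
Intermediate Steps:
$H{\left(G \right)} = 7 + 2 G \left(-5 + G\right) \left(8 + G\right)$ ($H{\left(G \right)} = 7 + \left(G + 8\right) \left(G + G\right) \left(G - 5\right) = 7 + \left(8 + G\right) 2 G \left(-5 + G\right) = 7 + 2 G \left(8 + G\right) \left(-5 + G\right) = 7 + 2 G \left(-5 + G\right) \left(8 + G\right)$)
$t{\left(P \right)} = 4 - \frac{1}{-6 - 9 P^{2}}$ ($t{\left(P \right)} = 4 - \frac{1}{- 9 P^{2} - 6} = 4 - \frac{1}{-6 - 9 P^{2}}$)
$\left(t{\left(-9 \right)} + H{\left(-9 \right)}\right)^{2} = \left(\frac{25 + 36 \left(-9\right)^{2}}{3 \left(2 + 3 \left(-9\right)^{2}\right)} + \left(7 - -720 + 2 \left(-9\right)^{3} + 6 \left(-9\right)^{2}\right)\right)^{2} = \left(\frac{25 + 36 \cdot 81}{3 \left(2 + 3 \cdot 81\right)} + \left(7 + 720 + 2 \left(-729\right) + 6 \cdot 81\right)\right)^{2} = \left(\frac{25 + 2916}{3 \left(2 + 243\right)} + \left(7 + 720 - 1458 + 486\right)\right)^{2} = \left(\frac{1}{3} \cdot \frac{1}{245} \cdot 2941 - 245\right)^{2} = \left(\frac{2941}{735} - 245\right)^{2} = \left(- \frac{177134}{735}\right)^{2} = \frac{31376453956}{540225}$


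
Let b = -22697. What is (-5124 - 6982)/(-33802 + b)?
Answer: 12106/56499 ≈ 0.21427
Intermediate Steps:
(-5124 - 6982)/(-33802 + b) = (-5124 - 6982)/(-33802 - 22697) = -12106/(-56499) = -12106*(-1/56499) = 12106/56499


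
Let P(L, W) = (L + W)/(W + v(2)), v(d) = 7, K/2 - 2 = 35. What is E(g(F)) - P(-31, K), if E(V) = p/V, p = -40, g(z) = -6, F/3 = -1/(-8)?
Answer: 497/81 ≈ 6.1358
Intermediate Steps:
F = 3/8 (F = 3*(-1/(-8)) = 3*(-1*(-⅛)) = 3*(⅛) = 3/8 ≈ 0.37500)
K = 74 (K = 4 + 2*35 = 4 + 70 = 74)
P(L, W) = (L + W)/(7 + W) (P(L, W) = (L + W)/(W + 7) = (L + W)/(7 + W))
E(V) = -40/V
E(g(F)) - P(-31, K) = -40/(-6) - (-31 + 74)/(7 + 74) = -40*(-⅙) - 43/81 = 20/3 - 43/81 = 497/81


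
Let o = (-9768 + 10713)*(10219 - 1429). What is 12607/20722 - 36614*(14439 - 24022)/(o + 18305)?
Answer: 1053674320507/24643949330 ≈ 42.756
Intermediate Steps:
o = 8306550 (o = 945*8790 = 8306550)
12607/20722 - 36614*(14439 - 24022)/(o + 18305) = 12607/20722 - 36614*(14439 - 24022)/(8306550 + 18305) = 12607*(1/20722) - 36614/(8324855/(-9583)) = 12607/20722 - 36614/(8324855*(-1/9583)) = 12607/20722 - 36614/(-1189265/1369) = 12607/20722 - 36614*(-1369/1189265) = 12607/20722 + 50124566/1189265 = 1053674320507/24643949330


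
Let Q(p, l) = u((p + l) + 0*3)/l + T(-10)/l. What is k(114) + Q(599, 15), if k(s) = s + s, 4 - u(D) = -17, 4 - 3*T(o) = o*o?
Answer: 3409/15 ≈ 227.27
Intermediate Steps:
T(o) = 4/3 - o**2/3 (T(o) = 4/3 - o*o/3 = 4/3 - o**2/3)
u(D) = 21 (u(D) = 4 - 1*(-17) = 4 + 17 = 21)
k(s) = 2*s
Q(p, l) = -11/l (Q(p, l) = 21/l + (4/3 - 1/3*(-10)**2)/l = 21/l + (4/3 - 1/3*100)/l = 21/l + (4/3 - 100/3)/l = 21/l - 32/l = -11/l)
k(114) + Q(599, 15) = 2*114 - 11/15 = 228 - 11*1/15 = 228 - 11/15 = 3409/15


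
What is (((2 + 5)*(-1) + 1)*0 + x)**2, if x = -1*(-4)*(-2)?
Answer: 64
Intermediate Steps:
x = -8 (x = 4*(-2) = -8)
(((2 + 5)*(-1) + 1)*0 + x)**2 = (((2 + 5)*(-1) + 1)*0 - 8)**2 = ((7*(-1) + 1)*0 - 8)**2 = ((-7 + 1)*0 - 8)**2 = (-6*0 - 8)**2 = (0 - 8)**2 = (-8)**2 = 64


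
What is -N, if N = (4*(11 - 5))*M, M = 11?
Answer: -264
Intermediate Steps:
N = 264 (N = (4*(11 - 5))*11 = (4*6)*11 = 24*11 = 264)
-N = -1*264 = -264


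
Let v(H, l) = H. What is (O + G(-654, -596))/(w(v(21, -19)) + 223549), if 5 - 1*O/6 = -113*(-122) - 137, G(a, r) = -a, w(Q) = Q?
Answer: -8121/22357 ≈ -0.36324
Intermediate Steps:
O = -81864 (O = 30 - 6*(-113*(-122) - 137) = 30 - 6*(13786 - 137) = 30 - 6*13649 = 30 - 81894 = -81864)
(O + G(-654, -596))/(w(v(21, -19)) + 223549) = (-81864 - 1*(-654))/(21 + 223549) = (-81864 + 654)/223570 = -81210*1/223570 = -8121/22357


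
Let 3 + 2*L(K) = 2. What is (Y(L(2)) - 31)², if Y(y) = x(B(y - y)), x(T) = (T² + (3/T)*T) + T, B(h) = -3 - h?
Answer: 484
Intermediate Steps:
L(K) = -½ (L(K) = -3/2 + (½)*2 = -3/2 + 1 = -½)
x(T) = 3 + T + T² (x(T) = (T² + 3) + T = (3 + T²) + T = 3 + T + T²)
Y(y) = 9 (Y(y) = 3 + (-3 - (y - y)) + (-3 - (y - y))² = 3 + (-3 - 1*0) + (-3 - 1*0)² = 3 + (-3 + 0) + (-3 + 0)² = 3 - 3 + (-3)² = 3 - 3 + 9 = 9)
(Y(L(2)) - 31)² = (9 - 31)² = (-22)² = 484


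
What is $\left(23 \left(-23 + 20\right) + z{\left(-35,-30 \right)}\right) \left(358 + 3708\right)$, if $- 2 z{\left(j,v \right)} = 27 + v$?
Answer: $-274455$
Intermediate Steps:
$z{\left(j,v \right)} = - \frac{27}{2} - \frac{v}{2}$ ($z{\left(j,v \right)} = - \frac{27 + v}{2} = - \frac{27}{2} - \frac{v}{2}$)
$\left(23 \left(-23 + 20\right) + z{\left(-35,-30 \right)}\right) \left(358 + 3708\right) = \left(23 \left(-23 + 20\right) - - \frac{3}{2}\right) \left(358 + 3708\right) = \left(23 \left(-3\right) + \left(- \frac{27}{2} + 15\right)\right) 4066 = \left(-69 + \frac{3}{2}\right) 4066 = \left(- \frac{135}{2}\right) 4066 = -274455$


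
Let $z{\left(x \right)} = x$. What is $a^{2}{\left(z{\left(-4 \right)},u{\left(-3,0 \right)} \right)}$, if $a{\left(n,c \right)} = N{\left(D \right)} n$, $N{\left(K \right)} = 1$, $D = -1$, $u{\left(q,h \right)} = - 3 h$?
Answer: $16$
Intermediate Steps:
$a{\left(n,c \right)} = n$ ($a{\left(n,c \right)} = 1 n = n$)
$a^{2}{\left(z{\left(-4 \right)},u{\left(-3,0 \right)} \right)} = \left(-4\right)^{2} = 16$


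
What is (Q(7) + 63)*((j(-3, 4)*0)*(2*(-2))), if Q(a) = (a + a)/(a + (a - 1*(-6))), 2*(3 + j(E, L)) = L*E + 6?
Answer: 0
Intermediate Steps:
j(E, L) = E*L/2 (j(E, L) = -3 + (L*E + 6)/2 = -3 + (E*L + 6)/2 = -3 + (6 + E*L)/2 = -3 + (3 + E*L/2) = E*L/2)
Q(a) = 2*a/(6 + 2*a) (Q(a) = (2*a)/(a + (a + 6)) = (2*a)/(a + (6 + a)) = (2*a)/(6 + 2*a) = 2*a/(6 + 2*a))
(Q(7) + 63)*((j(-3, 4)*0)*(2*(-2))) = (7/(3 + 7) + 63)*((((½)*(-3)*4)*0)*(2*(-2))) = (7/10 + 63)*(-6*0*(-4)) = (7*(⅒) + 63)*(0*(-4)) = (7/10 + 63)*0 = (637/10)*0 = 0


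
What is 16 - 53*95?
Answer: -5019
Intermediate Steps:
16 - 53*95 = 16 - 5035 = -5019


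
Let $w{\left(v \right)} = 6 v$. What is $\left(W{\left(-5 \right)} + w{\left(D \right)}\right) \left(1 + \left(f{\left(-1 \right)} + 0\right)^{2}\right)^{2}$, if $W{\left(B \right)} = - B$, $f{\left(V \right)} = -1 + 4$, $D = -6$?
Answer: $-3100$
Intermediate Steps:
$f{\left(V \right)} = 3$
$\left(W{\left(-5 \right)} + w{\left(D \right)}\right) \left(1 + \left(f{\left(-1 \right)} + 0\right)^{2}\right)^{2} = \left(\left(-1\right) \left(-5\right) + 6 \left(-6\right)\right) \left(1 + \left(3 + 0\right)^{2}\right)^{2} = \left(5 - 36\right) \left(1 + 3^{2}\right)^{2} = - 31 \left(1 + 9\right)^{2} = - 31 \cdot 10^{2} = \left(-31\right) 100 = -3100$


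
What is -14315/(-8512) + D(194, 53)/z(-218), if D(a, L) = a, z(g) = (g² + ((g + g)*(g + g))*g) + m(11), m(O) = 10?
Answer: 42324627413/25167183552 ≈ 1.6817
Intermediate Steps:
z(g) = 10 + g² + 4*g³ (z(g) = (g² + ((g + g)*(g + g))*g) + 10 = (g² + ((2*g)*(2*g))*g) + 10 = (g² + (4*g²)*g) + 10 = (g² + 4*g³) + 10 = 10 + g² + 4*g³)
-14315/(-8512) + D(194, 53)/z(-218) = -14315/(-8512) + 194/(10 + (-218)² + 4*(-218)³) = -14315*(-1/8512) + 194/(10 + 47524 + 4*(-10360232)) = 2045/1216 + 194/(10 + 47524 - 41440928) = 2045/1216 + 194/(-41393394) = 2045/1216 + 194*(-1/41393394) = 2045/1216 - 97/20696697 = 42324627413/25167183552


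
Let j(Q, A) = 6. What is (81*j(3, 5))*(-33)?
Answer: -16038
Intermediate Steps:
(81*j(3, 5))*(-33) = (81*6)*(-33) = 486*(-33) = -16038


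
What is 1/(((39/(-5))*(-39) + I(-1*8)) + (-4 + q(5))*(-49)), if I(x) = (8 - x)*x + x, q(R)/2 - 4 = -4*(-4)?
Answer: -5/7979 ≈ -0.00062665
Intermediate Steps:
q(R) = 40 (q(R) = 8 + 2*(-4*(-4)) = 8 + 2*16 = 8 + 32 = 40)
I(x) = x + x*(8 - x) (I(x) = x*(8 - x) + x = x + x*(8 - x))
1/(((39/(-5))*(-39) + I(-1*8)) + (-4 + q(5))*(-49)) = 1/(((39/(-5))*(-39) + (-1*8)*(9 - (-1)*8)) + (-4 + 40)*(-49)) = 1/(((39*(-1/5))*(-39) - 8*(9 - 1*(-8))) + 36*(-49)) = 1/((-39/5*(-39) - 8*(9 + 8)) - 1764) = 1/((1521/5 - 8*17) - 1764) = 1/((1521/5 - 136) - 1764) = 1/(841/5 - 1764) = 1/(-7979/5) = -5/7979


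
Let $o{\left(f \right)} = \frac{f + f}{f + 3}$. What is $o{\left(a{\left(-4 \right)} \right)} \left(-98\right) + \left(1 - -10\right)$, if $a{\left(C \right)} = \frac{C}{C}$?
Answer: $-38$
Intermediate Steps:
$a{\left(C \right)} = 1$
$o{\left(f \right)} = \frac{2 f}{3 + f}$
$o{\left(a{\left(-4 \right)} \right)} \left(-98\right) + \left(1 - -10\right) = 2 \cdot 1 \frac{1}{3 + 1} \left(-98\right) + \left(1 - -10\right) = 2 \cdot 1 \cdot \frac{1}{4} \left(-98\right) + \left(1 + 10\right) = 2 \cdot 1 \cdot \frac{1}{4} \left(-98\right) + 11 = \frac{1}{2} \left(-98\right) + 11 = -49 + 11 = -38$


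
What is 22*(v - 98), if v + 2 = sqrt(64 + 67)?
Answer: -2200 + 22*sqrt(131) ≈ -1948.2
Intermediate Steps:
v = -2 + sqrt(131) (v = -2 + sqrt(64 + 67) = -2 + sqrt(131) ≈ 9.4455)
22*(v - 98) = 22*((-2 + sqrt(131)) - 98) = 22*(-100 + sqrt(131)) = -2200 + 22*sqrt(131)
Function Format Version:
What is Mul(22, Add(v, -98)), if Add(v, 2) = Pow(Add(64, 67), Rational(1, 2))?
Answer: Add(-2200, Mul(22, Pow(131, Rational(1, 2)))) ≈ -1948.2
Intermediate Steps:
v = Add(-2, Pow(131, Rational(1, 2))) (v = Add(-2, Pow(Add(64, 67), Rational(1, 2))) = Add(-2, Pow(131, Rational(1, 2))) ≈ 9.4455)
Mul(22, Add(v, -98)) = Mul(22, Add(Add(-2, Pow(131, Rational(1, 2))), -98)) = Mul(22, Add(-100, Pow(131, Rational(1, 2)))) = Add(-2200, Mul(22, Pow(131, Rational(1, 2))))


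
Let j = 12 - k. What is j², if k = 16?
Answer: 16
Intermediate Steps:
j = -4 (j = 12 - 1*16 = 12 - 16 = -4)
j² = (-4)² = 16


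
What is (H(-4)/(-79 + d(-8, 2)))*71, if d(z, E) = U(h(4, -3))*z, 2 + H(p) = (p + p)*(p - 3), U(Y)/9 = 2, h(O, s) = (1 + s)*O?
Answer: -3834/223 ≈ -17.193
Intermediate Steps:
h(O, s) = O*(1 + s)
U(Y) = 18 (U(Y) = 9*2 = 18)
H(p) = -2 + 2*p*(-3 + p) (H(p) = -2 + (p + p)*(p - 3) = -2 + (2*p)*(-3 + p) = -2 + 2*p*(-3 + p))
d(z, E) = 18*z
(H(-4)/(-79 + d(-8, 2)))*71 = ((-2 - 6*(-4) + 2*(-4)**2)/(-79 + 18*(-8)))*71 = ((-2 + 24 + 2*16)/(-79 - 144))*71 = ((-2 + 24 + 32)/(-223))*71 = -1/223*54*71 = -54/223*71 = -3834/223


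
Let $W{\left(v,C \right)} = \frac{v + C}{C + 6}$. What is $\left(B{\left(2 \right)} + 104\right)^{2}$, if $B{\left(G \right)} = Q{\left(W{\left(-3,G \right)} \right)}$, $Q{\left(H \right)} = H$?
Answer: $\frac{690561}{64} \approx 10790.0$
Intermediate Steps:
$W{\left(v,C \right)} = \frac{C + v}{6 + C}$
$B{\left(G \right)} = \frac{-3 + G}{6 + G}$ ($B{\left(G \right)} = \frac{G - 3}{6 + G} = \frac{-3 + G}{6 + G}$)
$\left(B{\left(2 \right)} + 104\right)^{2} = \left(\frac{-3 + 2}{6 + 2} + 104\right)^{2} = \left(\frac{1}{8} \left(-1\right) + 104\right)^{2} = \left(- \frac{1}{8} + 104\right)^{2} = \left(\frac{831}{8}\right)^{2} = \frac{690561}{64}$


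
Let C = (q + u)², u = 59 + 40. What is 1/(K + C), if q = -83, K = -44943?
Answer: -1/44687 ≈ -2.2378e-5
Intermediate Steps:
u = 99
C = 256 (C = (-83 + 99)² = 16² = 256)
1/(K + C) = 1/(-44943 + 256) = 1/(-44687) = -1/44687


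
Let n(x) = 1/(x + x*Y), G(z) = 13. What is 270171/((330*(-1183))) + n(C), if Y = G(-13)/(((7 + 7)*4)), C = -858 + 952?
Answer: -26219201/38364690 ≈ -0.68342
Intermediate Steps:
C = 94
Y = 13/56 (Y = 13/(((7 + 7)*4)) = 13/((14*4)) = 13/56 ≈ 0.23214)
n(x) = 56/(69*x) (n(x) = 1/(x + x*(13/56)) = 1/(x + 13*x/56) = 1/(69*x/56) = 56/(69*x))
270171/((330*(-1183))) + n(C) = 270171/((330*(-1183))) + (56/69)/94 = 270171/(-390390) + (56/69)*(1/94) = 270171*(-1/390390) + 28/3243 = -8187/11830 + 28/3243 = -26219201/38364690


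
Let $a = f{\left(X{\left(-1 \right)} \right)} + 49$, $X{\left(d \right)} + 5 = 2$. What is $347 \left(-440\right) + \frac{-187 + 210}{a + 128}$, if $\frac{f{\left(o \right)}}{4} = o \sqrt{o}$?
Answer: $- \frac{1616421803}{10587} + \frac{92 i \sqrt{3}}{10587} \approx -1.5268 \cdot 10^{5} + 0.015051 i$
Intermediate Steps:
$X{\left(d \right)} = -3$ ($X{\left(d \right)} = -5 + 2 = -3$)
$f{\left(o \right)} = 4 o^{\frac{3}{2}}$ ($f{\left(o \right)} = 4 o \sqrt{o} = 4 o^{\frac{3}{2}}$)
$a = 49 - 12 i \sqrt{3}$ ($a = 4 \left(-3\right)^{\frac{3}{2}} + 49 = 4 \left(- 3 i \sqrt{3}\right) + 49 = - 12 i \sqrt{3} + 49 = 49 - 12 i \sqrt{3} \approx 49.0 - 20.785 i$)
$347 \left(-440\right) + \frac{-187 + 210}{a + 128} = 347 \left(-440\right) + \frac{-187 + 210}{\left(49 - 12 i \sqrt{3}\right) + 128} = -152680 + \frac{23}{177 - 12 i \sqrt{3}}$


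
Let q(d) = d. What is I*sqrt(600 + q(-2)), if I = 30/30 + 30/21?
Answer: 17*sqrt(598)/7 ≈ 59.388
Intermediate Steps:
I = 17/7 (I = 30*(1/30) + 30*(1/21) = 1 + 10/7 = 17/7 ≈ 2.4286)
I*sqrt(600 + q(-2)) = 17*sqrt(600 - 2)/7 = 17*sqrt(598)/7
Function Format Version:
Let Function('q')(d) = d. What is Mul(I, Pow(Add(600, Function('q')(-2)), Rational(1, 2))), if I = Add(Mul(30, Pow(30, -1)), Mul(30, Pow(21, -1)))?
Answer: Mul(Rational(17, 7), Pow(598, Rational(1, 2))) ≈ 59.388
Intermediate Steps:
I = Rational(17, 7) (I = Add(Mul(30, Rational(1, 30)), Mul(30, Rational(1, 21))) = Add(1, Rational(10, 7)) = Rational(17, 7) ≈ 2.4286)
Mul(I, Pow(Add(600, Function('q')(-2)), Rational(1, 2))) = Mul(Rational(17, 7), Pow(Add(600, -2), Rational(1, 2))) = Mul(Rational(17, 7), Pow(598, Rational(1, 2)))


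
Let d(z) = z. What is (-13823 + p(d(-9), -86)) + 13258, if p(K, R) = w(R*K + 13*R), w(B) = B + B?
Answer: -1253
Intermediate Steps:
w(B) = 2*B
p(K, R) = 26*R + 2*K*R (p(K, R) = 2*(R*K + 13*R) = 2*(K*R + 13*R) = 2*(13*R + K*R) = 26*R + 2*K*R)
(-13823 + p(d(-9), -86)) + 13258 = (-13823 + 2*(-86)*(13 - 9)) + 13258 = (-13823 + 2*(-86)*4) + 13258 = (-13823 - 688) + 13258 = -14511 + 13258 = -1253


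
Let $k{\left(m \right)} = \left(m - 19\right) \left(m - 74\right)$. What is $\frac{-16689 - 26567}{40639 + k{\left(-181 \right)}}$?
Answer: $- \frac{43256}{91639} \approx -0.47203$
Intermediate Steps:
$k{\left(m \right)} = \left(-74 + m\right) \left(-19 + m\right)$ ($k{\left(m \right)} = \left(-19 + m\right) \left(-74 + m\right) = \left(-74 + m\right) \left(-19 + m\right)$)
$\frac{-16689 - 26567}{40639 + k{\left(-181 \right)}} = \frac{-16689 - 26567}{40639 + \left(1406 + \left(-181\right)^{2} - -16833\right)} = - \frac{43256}{40639 + \left(1406 + 32761 + 16833\right)} = - \frac{43256}{40639 + 51000} = - \frac{43256}{91639}$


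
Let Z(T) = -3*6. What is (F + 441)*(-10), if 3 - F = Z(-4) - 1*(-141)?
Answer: -3210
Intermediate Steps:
Z(T) = -18
F = -120 (F = 3 - (-18 - 1*(-141)) = 3 - (-18 + 141) = 3 - 1*123 = 3 - 123 = -120)
(F + 441)*(-10) = (-120 + 441)*(-10) = 321*(-10) = -3210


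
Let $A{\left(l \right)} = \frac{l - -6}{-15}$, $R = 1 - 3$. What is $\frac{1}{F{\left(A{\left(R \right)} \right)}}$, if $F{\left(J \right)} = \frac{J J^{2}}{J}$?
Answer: $\frac{225}{16} \approx 14.063$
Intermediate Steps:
$R = -2$
$A{\left(l \right)} = - \frac{2}{5} - \frac{l}{15}$ ($A{\left(l \right)} = \left(l + 6\right) \left(- \frac{1}{15}\right) = \left(6 + l\right) \left(- \frac{1}{15}\right) = - \frac{2}{5} - \frac{l}{15}$)
$F{\left(J \right)} = J^{2}$ ($F{\left(J \right)} = \frac{J^{3}}{J} = J^{2}$)
$\frac{1}{F{\left(A{\left(R \right)} \right)}} = \frac{1}{\left(- \frac{2}{5} - - \frac{2}{15}\right)^{2}} = \frac{1}{\left(- \frac{2}{5} + \frac{2}{15}\right)^{2}} = \frac{1}{\left(- \frac{4}{15}\right)^{2}} = \frac{1}{\frac{16}{225}} = \frac{225}{16}$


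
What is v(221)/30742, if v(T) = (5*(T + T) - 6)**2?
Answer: 127832/809 ≈ 158.01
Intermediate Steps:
v(T) = (-6 + 10*T)**2 (v(T) = (5*(2*T) - 6)**2 = (10*T - 6)**2 = (-6 + 10*T)**2)
v(221)/30742 = (4*(-3 + 5*221)**2)/30742 = (4*(-3 + 1105)**2)*(1/30742) = (4*1102**2)*(1/30742) = (4*1214404)*(1/30742) = 4857616*(1/30742) = 127832/809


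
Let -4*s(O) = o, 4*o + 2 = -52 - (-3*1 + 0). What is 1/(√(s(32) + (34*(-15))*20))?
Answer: -4*I*√163149/163149 ≈ -0.009903*I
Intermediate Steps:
o = -51/4 (o = -½ + (-52 - (-3*1 + 0))/4 = -½ + (-52 - (-3 + 0))/4 = -½ + (-52 - 1*(-3))/4 = -½ + (-52 + 3)/4 = -½ + (¼)*(-49) = -½ - 49/4 = -51/4 ≈ -12.750)
s(O) = 51/16 (s(O) = -¼*(-51/4) = 51/16)
1/(√(s(32) + (34*(-15))*20)) = 1/(√(51/16 + (34*(-15))*20)) = 1/(√(51/16 - 510*20)) = 1/(√(51/16 - 10200)) = 1/(√(-163149/16)) = 1/(I*√163149/4) = -4*I*√163149/163149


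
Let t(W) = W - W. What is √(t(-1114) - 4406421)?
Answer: I*√4406421 ≈ 2099.1*I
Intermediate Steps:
t(W) = 0
√(t(-1114) - 4406421) = √(0 - 4406421) = √(-4406421) = I*√4406421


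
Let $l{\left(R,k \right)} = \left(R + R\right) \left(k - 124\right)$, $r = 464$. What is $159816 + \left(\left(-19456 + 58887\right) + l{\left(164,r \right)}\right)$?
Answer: $310767$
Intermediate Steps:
$l{\left(R,k \right)} = 2 R \left(-124 + k\right)$
$159816 + \left(\left(-19456 + 58887\right) + l{\left(164,r \right)}\right) = 159816 + \left(\left(-19456 + 58887\right) + 2 \cdot 164 \left(-124 + 464\right)\right) = 159816 + \left(39431 + 2 \cdot 164 \cdot 340\right) = 159816 + \left(39431 + 111520\right) = 159816 + 150951 = 310767$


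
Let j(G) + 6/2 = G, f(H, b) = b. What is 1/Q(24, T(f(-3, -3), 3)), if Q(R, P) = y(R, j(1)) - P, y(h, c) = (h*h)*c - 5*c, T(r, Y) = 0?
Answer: -1/1142 ≈ -0.00087566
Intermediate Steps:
j(G) = -3 + G
y(h, c) = -5*c + c*h² (y(h, c) = h²*c - 5*c = c*h² - 5*c = -5*c + c*h²)
Q(R, P) = 10 - P - 2*R² (Q(R, P) = (-3 + 1)*(-5 + R²) - P = -2*(-5 + R²) - P = (10 - 2*R²) - P = 10 - P - 2*R²)
1/Q(24, T(f(-3, -3), 3)) = 1/(10 - 1*0 - 2*24²) = 1/(10 + 0 - 2*576) = 1/(10 + 0 - 1152) = 1/(-1142) = -1/1142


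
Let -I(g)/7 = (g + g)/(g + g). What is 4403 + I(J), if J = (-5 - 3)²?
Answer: 4396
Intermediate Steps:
J = 64 (J = (-8)² = 64)
I(g) = -7 (I(g) = -7*(g + g)/(g + g) = -7*2*g/(2*g) = -7*2*g*1/(2*g) = -7*1 = -7)
4403 + I(J) = 4403 - 7 = 4396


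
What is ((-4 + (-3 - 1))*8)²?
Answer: 4096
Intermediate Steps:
((-4 + (-3 - 1))*8)² = ((-4 - 4)*8)² = (-8*8)² = (-64)² = 4096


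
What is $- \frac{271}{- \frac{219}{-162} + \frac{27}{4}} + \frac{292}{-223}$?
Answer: $- \frac{6782264}{195125} \approx -34.759$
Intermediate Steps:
$- \frac{271}{- \frac{219}{-162} + \frac{27}{4}} + \frac{292}{-223} = - \frac{271}{\left(-219\right) \left(- \frac{1}{162}\right) + 27 \cdot \frac{1}{4}} + 292 \left(- \frac{1}{223}\right) = - \frac{271}{\frac{73}{54} + \frac{27}{4}} - \frac{292}{223} = - \frac{271}{\frac{875}{108}} - \frac{292}{223} = \left(-271\right) \frac{108}{875} - \frac{292}{223} = - \frac{29268}{875} - \frac{292}{223} = - \frac{6782264}{195125}$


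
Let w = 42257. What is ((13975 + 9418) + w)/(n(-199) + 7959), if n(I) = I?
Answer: 6565/776 ≈ 8.4601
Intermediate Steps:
((13975 + 9418) + w)/(n(-199) + 7959) = ((13975 + 9418) + 42257)/(-199 + 7959) = (23393 + 42257)/7760 = 65650*(1/7760) = 6565/776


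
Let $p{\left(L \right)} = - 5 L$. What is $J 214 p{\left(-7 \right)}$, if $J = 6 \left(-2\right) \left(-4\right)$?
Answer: $359520$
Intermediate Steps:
$J = 48$ ($J = \left(-12\right) \left(-4\right) = 48$)
$J 214 p{\left(-7 \right)} = 48 \cdot 214 \left(\left(-5\right) \left(-7\right)\right) = 10272 \cdot 35 = 359520$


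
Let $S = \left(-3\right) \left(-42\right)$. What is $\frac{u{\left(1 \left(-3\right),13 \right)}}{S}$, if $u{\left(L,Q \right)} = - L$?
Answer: $\frac{1}{42} \approx 0.02381$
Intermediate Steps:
$S = 126$
$\frac{u{\left(1 \left(-3\right),13 \right)}}{S} = \frac{\left(-1\right) 1 \left(-3\right)}{126} = \left(-1\right) \left(-3\right) \frac{1}{126} = 3 \cdot \frac{1}{126} = \frac{1}{42}$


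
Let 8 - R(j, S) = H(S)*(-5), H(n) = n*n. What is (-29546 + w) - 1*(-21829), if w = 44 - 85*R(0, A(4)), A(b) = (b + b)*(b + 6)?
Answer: -2728353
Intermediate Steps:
A(b) = 2*b*(6 + b) (A(b) = (2*b)*(6 + b) = 2*b*(6 + b))
H(n) = n²
R(j, S) = 8 + 5*S² (R(j, S) = 8 - S²*(-5) = 8 - (-5)*S² = 8 + 5*S²)
w = -2720636 (w = 44 - 85*(8 + 5*(2*4*(6 + 4))²) = 44 - 85*(8 + 5*(2*4*10)²) = 44 - 85*(8 + 5*80²) = 44 - 85*(8 + 5*6400) = 44 - 85*(8 + 32000) = 44 - 85*32008 = 44 - 2720680 = -2720636)
(-29546 + w) - 1*(-21829) = (-29546 - 2720636) - 1*(-21829) = -2750182 + 21829 = -2728353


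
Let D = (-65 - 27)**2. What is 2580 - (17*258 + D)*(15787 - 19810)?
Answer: 51698130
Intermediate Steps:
D = 8464 (D = (-92)**2 = 8464)
2580 - (17*258 + D)*(15787 - 19810) = 2580 - (17*258 + 8464)*(15787 - 19810) = 2580 - (4386 + 8464)*(-4023) = 2580 - 12850*(-4023) = 2580 - 1*(-51695550) = 2580 + 51695550 = 51698130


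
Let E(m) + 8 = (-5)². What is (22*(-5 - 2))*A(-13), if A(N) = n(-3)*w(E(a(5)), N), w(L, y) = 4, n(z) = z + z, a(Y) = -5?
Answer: 3696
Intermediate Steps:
n(z) = 2*z
E(m) = 17 (E(m) = -8 + (-5)² = -8 + 25 = 17)
A(N) = -24 (A(N) = (2*(-3))*4 = -6*4 = -24)
(22*(-5 - 2))*A(-13) = (22*(-5 - 2))*(-24) = (22*(-7))*(-24) = -154*(-24) = 3696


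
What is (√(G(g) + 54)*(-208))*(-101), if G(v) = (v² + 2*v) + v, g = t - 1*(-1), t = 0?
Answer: 21008*√58 ≈ 1.5999e+5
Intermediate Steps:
g = 1 (g = 0 - 1*(-1) = 0 + 1 = 1)
G(v) = v² + 3*v
(√(G(g) + 54)*(-208))*(-101) = (√(1*(3 + 1) + 54)*(-208))*(-101) = (√(1*4 + 54)*(-208))*(-101) = (√(4 + 54)*(-208))*(-101) = (√58*(-208))*(-101) = -208*√58*(-101) = 21008*√58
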